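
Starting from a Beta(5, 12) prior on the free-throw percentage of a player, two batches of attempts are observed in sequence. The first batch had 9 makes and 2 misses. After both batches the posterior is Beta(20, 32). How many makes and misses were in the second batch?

Sequential conjugate updates are equivalent to a single update on the pooled data, so total successes = posterior α − prior α and total failures = posterior β − prior β.
Total across both batches: 20−5=15 makes, 32−12=20 misses.
Subtract the first batch: 15−9=6 makes and 20−2=18 misses.

6 makes and 18 misses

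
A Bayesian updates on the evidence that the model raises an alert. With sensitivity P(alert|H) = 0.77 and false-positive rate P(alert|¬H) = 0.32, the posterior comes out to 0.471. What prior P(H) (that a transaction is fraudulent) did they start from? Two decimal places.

Bayes' rule in odds form gives O(H|E) = O(H)·[P(E|H)/P(E|¬H)], hence O(H) = O(H|E)/LR.
Posterior odds = 0.471/(1−0.471) = 0.8904. LR = 0.77/0.32 = 2.4062.
Prior odds = 0.8904/2.4062 = 0.3700, so P(H) = 0.3700/(1+0.3700) ≈ 0.27.

P(H) = 0.27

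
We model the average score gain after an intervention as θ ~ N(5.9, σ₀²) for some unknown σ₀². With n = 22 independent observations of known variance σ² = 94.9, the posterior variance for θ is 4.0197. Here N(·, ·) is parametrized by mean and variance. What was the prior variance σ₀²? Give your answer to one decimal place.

Posterior precision equals prior precision plus data precision: 1/σ_n² = 1/σ₀² + n/σ².
So 1/σ₀² = 1/4.0197 − 22/94.9 = 0.248775 − 0.231823 = 0.016952.
Hence σ₀² = 1/0.016952 ≈ 59.0.

σ₀² = 59.0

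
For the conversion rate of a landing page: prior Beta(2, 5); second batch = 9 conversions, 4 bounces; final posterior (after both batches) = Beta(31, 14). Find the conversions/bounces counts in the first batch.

20 conversions and 5 bounces

Because Beta–binomial updating is additive in the counts, the combined data contributed (α_post−α_prior, β_post−β_prior) successes and failures.
Total across both batches: 31−2=29 conversions, 14−5=9 bounces.
Subtract the second batch: 29−9=20 conversions and 9−4=5 bounces.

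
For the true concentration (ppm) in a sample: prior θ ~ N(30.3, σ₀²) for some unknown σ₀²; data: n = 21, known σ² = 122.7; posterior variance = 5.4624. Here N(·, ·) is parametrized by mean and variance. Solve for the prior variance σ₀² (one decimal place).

σ₀² = 83.9

Posterior precision equals prior precision plus data precision: 1/σ_n² = 1/σ₀² + n/σ².
So 1/σ₀² = 1/5.4624 − 21/122.7 = 0.183070 − 0.171149 = 0.011921.
Hence σ₀² = 1/0.011921 ≈ 83.9.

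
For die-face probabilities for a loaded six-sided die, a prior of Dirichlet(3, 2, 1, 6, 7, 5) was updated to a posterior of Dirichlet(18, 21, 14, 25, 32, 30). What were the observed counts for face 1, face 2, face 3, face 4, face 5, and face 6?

counts (15, 19, 13, 19, 25, 25)

For a Dirichlet(α) prior with multinomial counts c, the posterior is Dirichlet(α + c) componentwise.
Counts are posterior − prior componentwise: 18−3=15, 21−2=19, 14−1=13, 25−6=19, 32−7=25, 30−5=25.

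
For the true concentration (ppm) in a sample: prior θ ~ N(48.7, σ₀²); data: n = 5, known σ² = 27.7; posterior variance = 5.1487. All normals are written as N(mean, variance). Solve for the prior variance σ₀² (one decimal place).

Posterior precision equals prior precision plus data precision: 1/σ_n² = 1/σ₀² + n/σ².
So 1/σ₀² = 1/5.1487 − 5/27.7 = 0.194224 − 0.180505 = 0.013719.
Hence σ₀² = 1/0.013719 ≈ 72.9.

σ₀² = 72.9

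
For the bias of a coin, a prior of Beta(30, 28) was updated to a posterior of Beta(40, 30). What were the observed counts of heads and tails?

Beta is conjugate to the binomial likelihood: posterior = Beta(a+s, b+f).
So s = 40 − 30 = 10 and f = 30 − 28 = 2.

10 heads and 2 tails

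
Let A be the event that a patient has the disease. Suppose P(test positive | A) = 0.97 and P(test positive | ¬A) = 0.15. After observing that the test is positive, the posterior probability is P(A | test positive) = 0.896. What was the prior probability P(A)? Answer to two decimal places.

In odds form, posterior odds = prior odds × likelihood ratio, so prior odds = posterior odds ÷ LR.
Posterior odds = 0.896/(1−0.896) = 8.6154. LR = 0.97/0.15 = 6.4667.
Prior odds = 8.6154/6.4667 = 1.3323, so P(A) = 1.3323/(1+1.3323) ≈ 0.57.

P(A) = 0.57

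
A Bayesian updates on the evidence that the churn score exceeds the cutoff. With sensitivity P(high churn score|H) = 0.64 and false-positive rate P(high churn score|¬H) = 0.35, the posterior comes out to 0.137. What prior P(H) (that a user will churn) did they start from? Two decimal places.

In odds form, posterior odds = prior odds × likelihood ratio, so prior odds = posterior odds ÷ LR.
Posterior odds = 0.137/(1−0.137) = 0.1587. LR = 0.64/0.35 = 1.8286.
Prior odds = 0.1587/1.8286 = 0.0868, so P(H) = 0.0868/(1+0.0868) ≈ 0.08.

P(H) = 0.08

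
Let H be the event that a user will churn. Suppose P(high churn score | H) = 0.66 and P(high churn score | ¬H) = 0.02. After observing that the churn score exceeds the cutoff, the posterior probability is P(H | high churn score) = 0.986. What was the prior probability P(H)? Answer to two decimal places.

In odds form, posterior odds = prior odds × likelihood ratio, so prior odds = posterior odds ÷ LR.
Posterior odds = 0.986/(1−0.986) = 70.4286. LR = 0.66/0.02 = 33.0000.
Prior odds = 70.4286/33.0000 = 2.1342, so P(H) = 2.1342/(1+2.1342) ≈ 0.68.

P(H) = 0.68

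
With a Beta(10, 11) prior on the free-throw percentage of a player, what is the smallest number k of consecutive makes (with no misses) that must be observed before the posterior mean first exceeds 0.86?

k = 58

After k makes and 0 misses the posterior is Beta(10+k, 11), with mean (10+k)/(10+11+k).
Set (10+k)/(21+k) > 0.86 and solve: k > (0.86·21 − 10)/(1 − 0.86) = 57.571.
The smallest integer exceeding 57.571 is 58, and checking k=58: (68)/(79) = 0.8608 > 0.86.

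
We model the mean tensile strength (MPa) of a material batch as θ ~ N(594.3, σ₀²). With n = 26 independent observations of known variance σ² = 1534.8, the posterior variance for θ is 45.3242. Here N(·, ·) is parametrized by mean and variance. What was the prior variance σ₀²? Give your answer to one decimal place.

σ₀² = 195.2

Posterior precision equals prior precision plus data precision: 1/σ_n² = 1/σ₀² + n/σ².
So 1/σ₀² = 1/45.3242 − 26/1534.8 = 0.022063 − 0.016940 = 0.005123.
Hence σ₀² = 1/0.005123 ≈ 195.2.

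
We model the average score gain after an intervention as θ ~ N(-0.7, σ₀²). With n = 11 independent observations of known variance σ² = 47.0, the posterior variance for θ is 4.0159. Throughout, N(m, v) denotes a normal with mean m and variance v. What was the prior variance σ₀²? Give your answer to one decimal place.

For the Normal–Normal model with known σ², precisions add: τ_n = τ₀ + n/σ².
So 1/σ₀² = 1/4.0159 − 11/47.0 = 0.249010 − 0.234043 = 0.014967.
Hence σ₀² = 1/0.014967 ≈ 66.8.

σ₀² = 66.8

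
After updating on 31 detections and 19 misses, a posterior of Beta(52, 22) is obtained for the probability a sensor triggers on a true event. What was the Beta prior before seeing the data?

Under Beta–binomial conjugacy the posterior parameters are (a+s, b+f).
So a = 52 − 31 = 21 and b = 22 − 19 = 3.

Beta(21, 3)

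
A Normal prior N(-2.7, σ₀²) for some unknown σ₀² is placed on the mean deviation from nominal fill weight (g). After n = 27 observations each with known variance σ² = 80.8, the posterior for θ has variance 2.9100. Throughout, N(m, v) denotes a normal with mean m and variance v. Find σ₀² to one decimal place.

σ₀² = 105.4

For the Normal–Normal model with known σ², precisions add: τ_n = τ₀ + n/σ².
So 1/σ₀² = 1/2.9100 − 27/80.8 = 0.343643 − 0.334158 = 0.009485.
Hence σ₀² = 1/0.009485 ≈ 105.4.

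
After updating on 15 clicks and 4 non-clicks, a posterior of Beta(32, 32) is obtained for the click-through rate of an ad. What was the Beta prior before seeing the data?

Beta(17, 28)

A Beta(a, b) prior with s successes and f failures in binomial data gives a Beta(a+s, b+f) posterior.
So a = 32 − 15 = 17 and b = 32 − 4 = 28.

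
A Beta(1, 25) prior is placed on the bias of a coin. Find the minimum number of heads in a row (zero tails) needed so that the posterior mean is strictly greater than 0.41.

k = 17

After k heads and 0 tails the posterior is Beta(1+k, 25), with mean (1+k)/(1+25+k).
Set (1+k)/(26+k) > 0.41 and solve: k > (0.41·26 − 1)/(1 − 0.41) = 16.373.
The smallest integer exceeding 16.373 is 17.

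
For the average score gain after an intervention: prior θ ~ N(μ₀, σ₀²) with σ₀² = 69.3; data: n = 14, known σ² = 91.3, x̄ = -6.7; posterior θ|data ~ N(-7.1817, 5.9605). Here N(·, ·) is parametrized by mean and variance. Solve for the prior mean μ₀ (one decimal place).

With known observation variance, the Normal–Normal posterior has precision τ_n = τ₀ + n/σ² and mean μ_n = (τ₀μ₀ + (n/σ²)x̄)/τ_n.
Here τ₀ = 1/69.3 = 0.014430 and τ_data = 14/91.3 = 0.153341, so τ_n = 0.167771.
Rearranging for μ₀: μ₀ = (μ_n·τ_n − τ_data·x̄)/τ₀ = (-7.1817·0.167771 − 0.153341·-6.7) / 0.014430 = -0.177496/0.014430 ≈ -12.3.

μ₀ = -12.3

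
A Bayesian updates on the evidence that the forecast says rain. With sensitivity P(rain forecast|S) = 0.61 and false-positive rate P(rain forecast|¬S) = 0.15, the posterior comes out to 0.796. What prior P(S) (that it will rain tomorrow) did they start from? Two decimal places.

P(S) = 0.49

In odds form, posterior odds = prior odds × likelihood ratio, so prior odds = posterior odds ÷ LR.
Posterior odds = 0.796/(1−0.796) = 3.9020. LR = 0.61/0.15 = 4.0667.
Prior odds = 3.9020/4.0667 = 0.9595, so P(S) = 0.9595/(1+0.9595) ≈ 0.49.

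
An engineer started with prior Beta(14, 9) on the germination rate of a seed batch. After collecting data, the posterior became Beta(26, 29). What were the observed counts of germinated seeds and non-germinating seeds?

Beta is conjugate to the binomial likelihood: posterior = Beta(α+s, β+f).
Match parameters: s=26−14=12, f=29−9=20.

12 germinated seeds and 20 non-germinating seeds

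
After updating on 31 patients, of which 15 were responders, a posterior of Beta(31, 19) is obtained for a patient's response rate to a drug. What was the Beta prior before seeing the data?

Beta(16, 3)

A Beta(α, β) prior with s successes and f failures in binomial data gives a Beta(α+s, β+f) posterior.
Subtract the data counts: 31−15=16, 19−16=3.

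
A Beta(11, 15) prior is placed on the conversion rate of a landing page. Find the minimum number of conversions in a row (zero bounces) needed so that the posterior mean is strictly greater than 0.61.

k = 13

After k conversions and 0 bounces the posterior is Beta(11+k, 15), with mean (11+k)/(11+15+k).
Set (11+k)/(26+k) > 0.61 and solve: k > (0.61·26 − 11)/(1 − 0.61) = 12.462.
The smallest integer exceeding 12.462 is 13.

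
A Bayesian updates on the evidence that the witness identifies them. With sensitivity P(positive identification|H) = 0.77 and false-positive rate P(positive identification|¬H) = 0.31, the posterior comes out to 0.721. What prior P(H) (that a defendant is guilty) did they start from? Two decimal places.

P(H) = 0.51

In odds form, posterior odds = prior odds × likelihood ratio, so prior odds = posterior odds ÷ LR.
Posterior odds = 0.721/(1−0.721) = 2.5842. LR = 0.77/0.31 = 2.4839.
Prior odds = 2.5842/2.4839 = 1.0404, so P(H) = 1.0404/(1+1.0404) ≈ 0.51.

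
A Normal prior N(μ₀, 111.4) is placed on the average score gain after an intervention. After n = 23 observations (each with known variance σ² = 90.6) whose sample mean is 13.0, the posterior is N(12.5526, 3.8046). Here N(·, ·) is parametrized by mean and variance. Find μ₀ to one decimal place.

With known observation variance, the Normal–Normal posterior has precision τ_n = τ₀ + n/σ² and mean μ_n = (τ₀μ₀ + (n/σ²)x̄)/τ_n.
Here τ₀ = 1/111.4 = 0.008977 and τ_data = 23/90.6 = 0.253863, so τ_n = 0.262840.
Rearranging for μ₀: μ₀ = (μ_n·τ_n − τ_data·x̄)/τ₀ = (12.5526·0.262840 − 0.253863·13.0) / 0.008977 = -0.000894/0.008977 ≈ -0.1.

μ₀ = -0.1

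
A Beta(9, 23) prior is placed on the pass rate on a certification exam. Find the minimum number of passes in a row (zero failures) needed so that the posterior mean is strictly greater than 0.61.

k = 27

After k passes and 0 failures the posterior is Beta(9+k, 23), with mean (9+k)/(9+23+k).
Set (9+k)/(32+k) > 0.61 and solve: k > (0.61·32 − 9)/(1 − 0.61) = 26.974.
The smallest integer exceeding 26.974 is 27, and checking k=27: (36)/(59) = 0.6102 > 0.61.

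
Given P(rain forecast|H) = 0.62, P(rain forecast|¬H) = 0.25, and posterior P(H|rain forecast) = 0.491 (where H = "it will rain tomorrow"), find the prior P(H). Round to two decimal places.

In odds form, posterior odds = prior odds × likelihood ratio, so prior odds = posterior odds ÷ LR.
Posterior odds = 0.491/(1−0.491) = 0.9646. LR = 0.62/0.25 = 2.4800.
Prior odds = 0.9646/2.4800 = 0.3890, so P(H) = 0.3890/(1+0.3890) ≈ 0.28.

P(H) = 0.28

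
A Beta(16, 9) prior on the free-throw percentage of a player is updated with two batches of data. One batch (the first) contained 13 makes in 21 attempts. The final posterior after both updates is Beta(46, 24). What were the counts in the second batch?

17 makes and 7 misses

Sequential conjugate updates are equivalent to a single update on the pooled data, so total successes = posterior α − prior α and total failures = posterior β − prior β.
Total across both batches: 46−16=30 makes, 24−9=15 misses.
Subtract the first batch: 30−13=17 makes and 15−8=7 misses.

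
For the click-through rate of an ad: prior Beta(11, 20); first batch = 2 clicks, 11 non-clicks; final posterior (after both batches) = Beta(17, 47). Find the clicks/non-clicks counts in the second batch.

4 clicks and 16 non-clicks

Sequential conjugate updates are equivalent to a single update on the pooled data, so total successes = posterior α − prior α and total failures = posterior β − prior β.
Total across both batches: 17−11=6 clicks, 47−20=27 non-clicks.
Subtract the first batch: 6−2=4 clicks and 27−11=16 non-clicks.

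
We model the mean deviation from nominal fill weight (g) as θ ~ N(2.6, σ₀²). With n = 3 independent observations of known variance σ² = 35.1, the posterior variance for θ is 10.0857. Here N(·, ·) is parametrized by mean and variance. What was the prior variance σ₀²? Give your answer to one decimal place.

σ₀² = 73.1

For the Normal–Normal model with known σ², precisions add: τ_n = τ₀ + n/σ².
So 1/σ₀² = 1/10.0857 − 3/35.1 = 0.099150 − 0.085470 = 0.013680.
Hence σ₀² = 1/0.013680 ≈ 73.1.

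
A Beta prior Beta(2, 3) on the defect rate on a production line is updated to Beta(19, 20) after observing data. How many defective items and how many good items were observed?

17 defective items and 17 good items

A Beta(α, β) prior with s successes and f failures in binomial data gives a Beta(α+s, β+f) posterior.
Match parameters: s=19−2=17, f=20−3=17.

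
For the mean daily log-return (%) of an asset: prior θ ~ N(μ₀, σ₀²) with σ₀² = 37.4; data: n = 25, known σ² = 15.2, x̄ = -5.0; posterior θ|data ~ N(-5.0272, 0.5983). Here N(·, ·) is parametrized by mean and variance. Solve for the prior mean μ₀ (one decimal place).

The posterior mean is a precision-weighted average: μ_n = (τ₀μ₀ + τ_data·x̄)/(τ₀+τ_data), with τ₀=1/σ₀² and τ_data=n/σ².
Here τ₀ = 1/37.4 = 0.026738 and τ_data = 25/15.2 = 1.644737, so τ_n = 1.671475.
Rearranging for μ₀: μ₀ = (μ_n·τ_n − τ_data·x̄)/τ₀ = (-5.0272·1.671475 − 1.644737·-5.0) / 0.026738 = -0.179154/0.026738 ≈ -6.7.

μ₀ = -6.7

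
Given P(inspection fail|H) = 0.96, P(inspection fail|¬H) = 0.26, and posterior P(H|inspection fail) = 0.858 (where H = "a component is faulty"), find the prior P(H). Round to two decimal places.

In odds form, posterior odds = prior odds × likelihood ratio, so prior odds = posterior odds ÷ LR.
Posterior odds = 0.858/(1−0.858) = 6.0423. LR = 0.96/0.26 = 3.6923.
Prior odds = 6.0423/3.6923 = 1.6365, so P(H) = 1.6365/(1+1.6365) ≈ 0.62.

P(H) = 0.62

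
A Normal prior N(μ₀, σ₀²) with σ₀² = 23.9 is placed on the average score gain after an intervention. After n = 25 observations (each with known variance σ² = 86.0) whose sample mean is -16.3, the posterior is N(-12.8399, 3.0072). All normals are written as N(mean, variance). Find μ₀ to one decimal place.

The posterior mean is a precision-weighted average: μ_n = (τ₀μ₀ + τ_data·x̄)/(τ₀+τ_data), with τ₀=1/σ₀² and τ_data=n/σ².
Here τ₀ = 1/23.9 = 0.041841 and τ_data = 25/86.0 = 0.290698, so τ_n = 0.332539.
Rearranging for μ₀: μ₀ = (μ_n·τ_n − τ_data·x̄)/τ₀ = (-12.8399·0.332539 − 0.290698·-16.3) / 0.041841 = 0.468610/0.041841 ≈ 11.2.

μ₀ = 11.2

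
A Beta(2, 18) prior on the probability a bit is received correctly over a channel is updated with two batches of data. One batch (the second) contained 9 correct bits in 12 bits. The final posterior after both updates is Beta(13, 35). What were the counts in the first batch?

Because Beta–binomial updating is additive in the counts, the combined data contributed (α_post−α_prior, β_post−β_prior) successes and failures.
Total across both batches: 13−2=11 correct bits, 35−18=17 errors.
Subtract the second batch: 11−9=2 correct bits and 17−3=14 errors.

2 correct bits and 14 errors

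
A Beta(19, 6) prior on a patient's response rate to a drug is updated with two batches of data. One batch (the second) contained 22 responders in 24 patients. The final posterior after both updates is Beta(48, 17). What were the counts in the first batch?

7 responders and 9 non-responders

Sequential conjugate updates are equivalent to a single update on the pooled data, so total successes = posterior α − prior α and total failures = posterior β − prior β.
Total across both batches: 48−19=29 responders, 17−6=11 non-responders.
Subtract the second batch: 29−22=7 responders and 11−2=9 non-responders.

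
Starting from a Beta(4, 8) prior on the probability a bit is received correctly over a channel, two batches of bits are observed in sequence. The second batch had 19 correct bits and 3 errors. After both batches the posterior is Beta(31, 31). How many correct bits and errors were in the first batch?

Because Beta–binomial updating is additive in the counts, the combined data contributed (α_post−α_prior, β_post−β_prior) successes and failures.
Total across both batches: 31−4=27 correct bits, 31−8=23 errors.
Subtract the second batch: 27−19=8 correct bits and 23−3=20 errors.

8 correct bits and 20 errors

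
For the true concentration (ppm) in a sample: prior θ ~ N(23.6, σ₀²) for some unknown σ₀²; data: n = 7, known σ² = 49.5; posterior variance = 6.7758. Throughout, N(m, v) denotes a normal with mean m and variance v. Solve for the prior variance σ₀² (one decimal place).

For the Normal–Normal model with known σ², precisions add: τ_n = τ₀ + n/σ².
So 1/σ₀² = 1/6.7758 − 7/49.5 = 0.147584 − 0.141414 = 0.006170.
Hence σ₀² = 1/0.006170 ≈ 162.1.

σ₀² = 162.1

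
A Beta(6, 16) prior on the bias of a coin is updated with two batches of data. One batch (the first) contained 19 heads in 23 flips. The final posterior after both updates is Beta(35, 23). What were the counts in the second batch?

Sequential conjugate updates are equivalent to a single update on the pooled data, so total successes = posterior α − prior α and total failures = posterior β − prior β.
Total across both batches: 35−6=29 heads, 23−16=7 tails.
Subtract the first batch: 29−19=10 heads and 7−4=3 tails.

10 heads and 3 tails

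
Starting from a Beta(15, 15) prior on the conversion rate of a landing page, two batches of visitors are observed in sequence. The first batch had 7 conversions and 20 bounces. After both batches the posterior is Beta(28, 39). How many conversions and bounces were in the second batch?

6 conversions and 4 bounces

Sequential conjugate updates are equivalent to a single update on the pooled data, so total successes = posterior α − prior α and total failures = posterior β − prior β.
Total across both batches: 28−15=13 conversions, 39−15=24 bounces.
Subtract the first batch: 13−7=6 conversions and 24−20=4 bounces.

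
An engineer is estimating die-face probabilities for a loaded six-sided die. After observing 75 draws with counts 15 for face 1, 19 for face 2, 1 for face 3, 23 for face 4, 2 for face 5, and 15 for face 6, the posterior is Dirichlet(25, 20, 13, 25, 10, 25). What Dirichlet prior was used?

For a Dirichlet(α) prior with multinomial counts c, the posterior is Dirichlet(α + c) componentwise.
Subtract each count from the matching posterior parameter: 25−15=10, 20−19=1, 13−1=12, 25−23=2, 10−2=8, 25−15=10.

Dirichlet(10, 1, 12, 2, 8, 10)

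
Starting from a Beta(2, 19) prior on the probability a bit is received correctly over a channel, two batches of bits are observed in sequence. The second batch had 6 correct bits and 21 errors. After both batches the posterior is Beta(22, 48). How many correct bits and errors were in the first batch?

14 correct bits and 8 errors

Because Beta–binomial updating is additive in the counts, the combined data contributed (α_post−α_prior, β_post−β_prior) successes and failures.
Total across both batches: 22−2=20 correct bits, 48−19=29 errors.
Subtract the second batch: 20−6=14 correct bits and 29−21=8 errors.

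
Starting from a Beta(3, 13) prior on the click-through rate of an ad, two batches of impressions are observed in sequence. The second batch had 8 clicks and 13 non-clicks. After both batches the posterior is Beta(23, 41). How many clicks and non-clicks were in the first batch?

Sequential conjugate updates are equivalent to a single update on the pooled data, so total successes = posterior α − prior α and total failures = posterior β − prior β.
Total across both batches: 23−3=20 clicks, 41−13=28 non-clicks.
Subtract the second batch: 20−8=12 clicks and 28−13=15 non-clicks.

12 clicks and 15 non-clicks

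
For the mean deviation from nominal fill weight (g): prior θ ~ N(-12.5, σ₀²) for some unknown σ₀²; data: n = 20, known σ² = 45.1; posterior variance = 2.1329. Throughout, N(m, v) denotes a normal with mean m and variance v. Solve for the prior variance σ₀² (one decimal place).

σ₀² = 39.4

For the Normal–Normal model with known σ², precisions add: τ_n = τ₀ + n/σ².
So 1/σ₀² = 1/2.1329 − 20/45.1 = 0.468845 − 0.443459 = 0.025386.
Hence σ₀² = 1/0.025386 ≈ 39.4.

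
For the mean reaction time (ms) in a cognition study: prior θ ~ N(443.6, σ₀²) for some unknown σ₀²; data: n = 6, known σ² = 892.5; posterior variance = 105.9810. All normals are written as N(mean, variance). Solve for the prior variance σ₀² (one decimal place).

σ₀² = 368.6

For the Normal–Normal model with known σ², precisions add: τ_n = τ₀ + n/σ².
So 1/σ₀² = 1/105.9810 − 6/892.5 = 0.009436 − 0.006723 = 0.002713.
Hence σ₀² = 1/0.002713 ≈ 368.6.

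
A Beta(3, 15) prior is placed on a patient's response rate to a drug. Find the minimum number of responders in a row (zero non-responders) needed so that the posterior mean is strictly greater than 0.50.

After k responders and 0 non-responders the posterior is Beta(3+k, 15), with mean (3+k)/(3+15+k).
Set (3+k)/(18+k) > 0.50 and solve: k > (0.50·18 − 3)/(1 − 0.50) = 12.000.
The smallest integer exceeding 12.000 is 13, and checking k=13: (16)/(31) = 0.5161 > 0.50.

k = 13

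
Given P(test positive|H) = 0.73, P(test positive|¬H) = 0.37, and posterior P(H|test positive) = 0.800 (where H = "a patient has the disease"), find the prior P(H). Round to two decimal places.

Bayes' rule in odds form gives O(H|E) = O(H)·[P(E|H)/P(E|¬H)], hence O(H) = O(H|E)/LR.
Posterior odds = 0.800/(1−0.800) = 4.0000. LR = 0.73/0.37 = 1.9730.
Prior odds = 4.0000/1.9730 = 2.0274, so P(H) = 2.0274/(1+2.0274) ≈ 0.67.

P(H) = 0.67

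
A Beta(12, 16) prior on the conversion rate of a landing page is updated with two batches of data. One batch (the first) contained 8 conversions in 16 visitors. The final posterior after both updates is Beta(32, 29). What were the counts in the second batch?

Because Beta–binomial updating is additive in the counts, the combined data contributed (α_post−α_prior, β_post−β_prior) successes and failures.
Total across both batches: 32−12=20 conversions, 29−16=13 bounces.
Subtract the first batch: 20−8=12 conversions and 13−8=5 bounces.

12 conversions and 5 bounces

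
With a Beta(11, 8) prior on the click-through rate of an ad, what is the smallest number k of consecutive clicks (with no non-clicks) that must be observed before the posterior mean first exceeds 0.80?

After k clicks and 0 non-clicks the posterior is Beta(11+k, 8), with mean (11+k)/(11+8+k).
Set (11+k)/(19+k) > 0.80 and solve: k > (0.80·19 − 11)/(1 − 0.80) = 21.000.
The smallest integer exceeding 21.000 is 22.

k = 22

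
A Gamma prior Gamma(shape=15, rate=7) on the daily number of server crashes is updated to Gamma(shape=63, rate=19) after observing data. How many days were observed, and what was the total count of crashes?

n = 12 days with total 48 crashes

Gamma–Poisson conjugacy: posterior shape = α + Σxᵢ, posterior rate = β + n.
Matching: Σxᵢ = 63 − 15 = 48 and n = 19 − 7 = 12.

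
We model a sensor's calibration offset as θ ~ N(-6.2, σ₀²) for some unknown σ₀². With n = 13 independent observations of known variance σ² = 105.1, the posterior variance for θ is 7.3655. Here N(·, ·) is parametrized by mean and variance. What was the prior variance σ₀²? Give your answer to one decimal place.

σ₀² = 82.8

Posterior precision equals prior precision plus data precision: 1/σ_n² = 1/σ₀² + n/σ².
So 1/σ₀² = 1/7.3655 − 13/105.1 = 0.135768 − 0.123692 = 0.012076.
Hence σ₀² = 1/0.012076 ≈ 82.8.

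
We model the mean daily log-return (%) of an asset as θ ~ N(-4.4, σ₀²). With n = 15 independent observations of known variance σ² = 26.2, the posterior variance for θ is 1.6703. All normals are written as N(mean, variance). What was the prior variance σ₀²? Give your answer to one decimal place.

σ₀² = 38.2

Posterior precision equals prior precision plus data precision: 1/σ_n² = 1/σ₀² + n/σ².
So 1/σ₀² = 1/1.6703 − 15/26.2 = 0.598695 − 0.572519 = 0.026176.
Hence σ₀² = 1/0.026176 ≈ 38.2.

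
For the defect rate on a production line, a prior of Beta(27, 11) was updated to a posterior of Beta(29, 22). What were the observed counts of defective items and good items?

2 defective items and 11 good items

Under Beta–binomial conjugacy the posterior parameters are (α+s, β+f).
Match parameters: s=29−27=2, f=22−11=11.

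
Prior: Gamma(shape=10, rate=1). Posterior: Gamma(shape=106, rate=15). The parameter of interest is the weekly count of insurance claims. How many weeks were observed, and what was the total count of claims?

n = 14 weeks with total 96 claims

Gamma–Poisson conjugacy: posterior shape = α + Σxᵢ, posterior rate = β + n.
Matching: Σxᵢ = 106 − 10 = 96 and n = 15 − 1 = 14.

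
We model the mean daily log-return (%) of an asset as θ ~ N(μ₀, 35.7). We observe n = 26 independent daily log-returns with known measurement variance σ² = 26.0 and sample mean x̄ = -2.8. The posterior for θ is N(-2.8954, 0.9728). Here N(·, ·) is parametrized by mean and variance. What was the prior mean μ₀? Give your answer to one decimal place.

μ₀ = -6.3

With known observation variance, the Normal–Normal posterior has precision τ_n = τ₀ + n/σ² and mean μ_n = (τ₀μ₀ + (n/σ²)x̄)/τ_n.
Here τ₀ = 1/35.7 = 0.028011 and τ_data = 26/26.0 = 1.000000, so τ_n = 1.028011.
Rearranging for μ₀: μ₀ = (μ_n·τ_n − τ_data·x̄)/τ₀ = (-2.8954·1.028011 − 1.000000·-2.8) / 0.028011 = -0.176503/0.028011 ≈ -6.3.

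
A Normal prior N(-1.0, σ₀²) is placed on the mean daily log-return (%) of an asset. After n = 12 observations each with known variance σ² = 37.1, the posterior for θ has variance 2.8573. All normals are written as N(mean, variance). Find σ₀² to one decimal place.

σ₀² = 37.7

For the Normal–Normal model with known σ², precisions add: τ_n = τ₀ + n/σ².
So 1/σ₀² = 1/2.8573 − 12/37.1 = 0.349981 − 0.323450 = 0.026531.
Hence σ₀² = 1/0.026531 ≈ 37.7.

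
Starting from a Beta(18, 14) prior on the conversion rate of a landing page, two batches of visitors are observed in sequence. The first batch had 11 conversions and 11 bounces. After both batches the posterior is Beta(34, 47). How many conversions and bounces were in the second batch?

Sequential conjugate updates are equivalent to a single update on the pooled data, so total successes = posterior α − prior α and total failures = posterior β − prior β.
Total across both batches: 34−18=16 conversions, 47−14=33 bounces.
Subtract the first batch: 16−11=5 conversions and 33−11=22 bounces.

5 conversions and 22 bounces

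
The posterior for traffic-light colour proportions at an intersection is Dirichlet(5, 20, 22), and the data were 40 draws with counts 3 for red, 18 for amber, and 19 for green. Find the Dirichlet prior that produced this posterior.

For a Dirichlet(α) prior with multinomial counts c, the posterior is Dirichlet(α + c) componentwise.
Subtract each count from the matching posterior parameter: 5−3=2, 20−18=2, 22−19=3.

Dirichlet(2, 2, 3)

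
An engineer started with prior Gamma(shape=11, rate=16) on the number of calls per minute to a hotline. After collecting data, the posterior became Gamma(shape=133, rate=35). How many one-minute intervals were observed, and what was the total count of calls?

n = 19 one-minute intervals with total 122 calls

A Gamma(α, β) prior (rate parametrization) on a Poisson rate with n observations summing to S gives posterior Gamma(α+S, β+n).
Matching: Σxᵢ = 133 − 11 = 122 and n = 35 − 16 = 19.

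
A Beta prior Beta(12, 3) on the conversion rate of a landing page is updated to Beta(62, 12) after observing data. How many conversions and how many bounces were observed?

50 conversions and 9 bounces

Under Beta–binomial conjugacy the posterior parameters are (α+s, β+f).
Match parameters: s=62−12=50, f=12−3=9.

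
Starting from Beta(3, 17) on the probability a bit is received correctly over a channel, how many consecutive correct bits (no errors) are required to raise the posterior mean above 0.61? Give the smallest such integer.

After k correct bits and 0 errors the posterior is Beta(3+k, 17), with mean (3+k)/(3+17+k).
Set (3+k)/(20+k) > 0.61 and solve: k > (0.61·20 − 3)/(1 − 0.61) = 23.590.
The smallest integer exceeding 23.590 is 24.

k = 24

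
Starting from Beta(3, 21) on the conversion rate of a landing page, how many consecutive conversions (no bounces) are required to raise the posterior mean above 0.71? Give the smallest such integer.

After k conversions and 0 bounces the posterior is Beta(3+k, 21), with mean (3+k)/(3+21+k).
Set (3+k)/(24+k) > 0.71 and solve: k > (0.71·24 − 3)/(1 − 0.71) = 48.414.
The smallest integer exceeding 48.414 is 49, and checking k=49: (52)/(73) = 0.7123 > 0.71.

k = 49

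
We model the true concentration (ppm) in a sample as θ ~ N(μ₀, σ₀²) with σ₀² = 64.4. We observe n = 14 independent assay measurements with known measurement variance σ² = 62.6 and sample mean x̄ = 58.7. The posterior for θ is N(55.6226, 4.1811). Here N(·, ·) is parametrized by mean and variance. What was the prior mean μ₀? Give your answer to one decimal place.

μ₀ = 11.3

The posterior mean is a precision-weighted average: μ_n = (τ₀μ₀ + τ_data·x̄)/(τ₀+τ_data), with τ₀=1/σ₀² and τ_data=n/σ².
Here τ₀ = 1/64.4 = 0.015528 and τ_data = 14/62.6 = 0.223642, so τ_n = 0.239170.
Rearranging for μ₀: μ₀ = (μ_n·τ_n − τ_data·x̄)/τ₀ = (55.6226·0.239170 − 0.223642·58.7) / 0.015528 = 0.175472/0.015528 ≈ 11.3.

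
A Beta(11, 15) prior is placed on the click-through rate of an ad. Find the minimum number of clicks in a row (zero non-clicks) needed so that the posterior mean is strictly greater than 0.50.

After k clicks and 0 non-clicks the posterior is Beta(11+k, 15), with mean (11+k)/(11+15+k).
Set (11+k)/(26+k) > 0.50 and solve: k > (0.50·26 − 11)/(1 − 0.50) = 4.000.
The smallest integer exceeding 4.000 is 5.

k = 5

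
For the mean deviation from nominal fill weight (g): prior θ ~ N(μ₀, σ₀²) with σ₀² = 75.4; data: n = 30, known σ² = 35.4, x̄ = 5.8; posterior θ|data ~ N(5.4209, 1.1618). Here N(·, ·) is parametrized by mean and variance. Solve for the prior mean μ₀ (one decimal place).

The posterior mean is a precision-weighted average: μ_n = (τ₀μ₀ + τ_data·x̄)/(τ₀+τ_data), with τ₀=1/σ₀² and τ_data=n/σ².
Here τ₀ = 1/75.4 = 0.013263 and τ_data = 30/35.4 = 0.847458, so τ_n = 0.860721.
Rearranging for μ₀: μ₀ = (μ_n·τ_n − τ_data·x̄)/τ₀ = (5.4209·0.860721 − 0.847458·5.8) / 0.013263 = -0.249374/0.013263 ≈ -18.8.

μ₀ = -18.8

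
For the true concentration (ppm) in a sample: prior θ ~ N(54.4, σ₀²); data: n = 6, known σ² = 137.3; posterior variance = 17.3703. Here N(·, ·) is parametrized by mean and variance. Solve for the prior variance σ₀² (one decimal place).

Posterior precision equals prior precision plus data precision: 1/σ_n² = 1/σ₀² + n/σ².
So 1/σ₀² = 1/17.3703 − 6/137.3 = 0.057570 − 0.043700 = 0.013870.
Hence σ₀² = 1/0.013870 ≈ 72.1.

σ₀² = 72.1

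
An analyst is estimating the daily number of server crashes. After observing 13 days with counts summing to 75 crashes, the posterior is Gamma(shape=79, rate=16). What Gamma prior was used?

Gamma(shape=4, rate=3)

A Gamma(α, β) prior (rate parametrization) on a Poisson rate with n observations summing to S gives posterior Gamma(α+S, β+n).
So α = 79 − 75 = 4 and β = 16 − 13 = 3.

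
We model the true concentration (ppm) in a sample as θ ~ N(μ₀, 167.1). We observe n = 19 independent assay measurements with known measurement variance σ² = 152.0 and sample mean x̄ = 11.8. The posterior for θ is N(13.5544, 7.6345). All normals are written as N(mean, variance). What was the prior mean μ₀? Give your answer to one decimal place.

With known observation variance, the Normal–Normal posterior has precision τ_n = τ₀ + n/σ² and mean μ_n = (τ₀μ₀ + (n/σ²)x̄)/τ_n.
Here τ₀ = 1/167.1 = 0.005984 and τ_data = 19/152.0 = 0.125000, so τ_n = 0.130984.
Rearranging for μ₀: μ₀ = (μ_n·τ_n − τ_data·x̄)/τ₀ = (13.5544·0.130984 − 0.125000·11.8) / 0.005984 = 0.300410/0.005984 ≈ 50.2.

μ₀ = 50.2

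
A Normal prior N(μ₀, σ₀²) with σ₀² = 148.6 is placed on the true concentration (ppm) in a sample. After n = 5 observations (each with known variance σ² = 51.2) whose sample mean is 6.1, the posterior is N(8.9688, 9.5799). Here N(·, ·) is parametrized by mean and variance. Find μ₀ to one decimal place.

The posterior mean is a precision-weighted average: μ_n = (τ₀μ₀ + τ_data·x̄)/(τ₀+τ_data), with τ₀=1/σ₀² and τ_data=n/σ².
Here τ₀ = 1/148.6 = 0.006729 and τ_data = 5/51.2 = 0.097656, so τ_n = 0.104385.
Rearranging for μ₀: μ₀ = (μ_n·τ_n − τ_data·x̄)/τ₀ = (8.9688·0.104385 − 0.097656·6.1) / 0.006729 = 0.340507/0.006729 ≈ 50.6.

μ₀ = 50.6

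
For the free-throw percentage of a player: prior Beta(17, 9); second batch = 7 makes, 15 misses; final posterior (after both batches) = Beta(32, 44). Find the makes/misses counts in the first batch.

8 makes and 20 misses

Sequential conjugate updates are equivalent to a single update on the pooled data, so total successes = posterior α − prior α and total failures = posterior β − prior β.
Total across both batches: 32−17=15 makes, 44−9=35 misses.
Subtract the second batch: 15−7=8 makes and 35−15=20 misses.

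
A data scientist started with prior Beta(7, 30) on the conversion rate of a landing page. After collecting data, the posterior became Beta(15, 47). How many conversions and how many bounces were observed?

Under Beta–binomial conjugacy the posterior parameters are (a+s, b+f).
So s = 15 − 7 = 8 and f = 47 − 30 = 17.

8 conversions and 17 bounces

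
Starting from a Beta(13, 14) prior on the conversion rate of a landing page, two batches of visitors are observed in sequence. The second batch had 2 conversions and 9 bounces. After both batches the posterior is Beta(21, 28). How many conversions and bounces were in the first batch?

6 conversions and 5 bounces

Because Beta–binomial updating is additive in the counts, the combined data contributed (α_post−α_prior, β_post−β_prior) successes and failures.
Total across both batches: 21−13=8 conversions, 28−14=14 bounces.
Subtract the second batch: 8−2=6 conversions and 14−9=5 bounces.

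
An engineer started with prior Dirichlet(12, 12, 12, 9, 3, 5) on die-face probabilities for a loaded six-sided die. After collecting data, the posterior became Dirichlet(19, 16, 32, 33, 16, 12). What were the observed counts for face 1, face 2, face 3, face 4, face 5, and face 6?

counts (7, 4, 20, 24, 13, 7)

For a Dirichlet(α) prior with multinomial counts c, the posterior is Dirichlet(α + c) componentwise.
Counts are posterior − prior componentwise: 19−12=7, 16−12=4, 32−12=20, 33−9=24, 16−3=13, 12−5=7.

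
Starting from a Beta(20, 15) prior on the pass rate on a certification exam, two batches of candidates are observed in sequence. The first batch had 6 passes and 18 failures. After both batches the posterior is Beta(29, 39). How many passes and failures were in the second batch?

Because Beta–binomial updating is additive in the counts, the combined data contributed (α_post−α_prior, β_post−β_prior) successes and failures.
Total across both batches: 29−20=9 passes, 39−15=24 failures.
Subtract the first batch: 9−6=3 passes and 24−18=6 failures.

3 passes and 6 failures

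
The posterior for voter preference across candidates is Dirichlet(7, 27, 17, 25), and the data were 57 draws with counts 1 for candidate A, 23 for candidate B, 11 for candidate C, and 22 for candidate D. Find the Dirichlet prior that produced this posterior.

Dirichlet(6, 4, 6, 3)

For a Dirichlet(α) prior with multinomial counts c, the posterior is Dirichlet(α + c) componentwise.
Subtract each count from the matching posterior parameter: 7−1=6, 27−23=4, 17−11=6, 25−22=3.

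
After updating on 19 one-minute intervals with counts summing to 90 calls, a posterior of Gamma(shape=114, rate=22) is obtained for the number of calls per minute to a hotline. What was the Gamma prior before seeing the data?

A Gamma(α, β) prior (rate parametrization) on a Poisson rate with n observations summing to S gives posterior Gamma(α+S, β+n).
So α = 114 − 90 = 24 and β = 22 − 19 = 3.

Gamma(shape=24, rate=3)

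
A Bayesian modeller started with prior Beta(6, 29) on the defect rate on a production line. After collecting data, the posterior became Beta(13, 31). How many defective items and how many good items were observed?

Beta is conjugate to the binomial likelihood: posterior = Beta(α+s, β+f).
Match parameters: s=13−6=7, f=31−29=2.

7 defective items and 2 good items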